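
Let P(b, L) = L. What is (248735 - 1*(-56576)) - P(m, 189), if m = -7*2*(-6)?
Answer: 305122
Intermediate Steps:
m = 84 (m = -14*(-6) = 84)
(248735 - 1*(-56576)) - P(m, 189) = (248735 - 1*(-56576)) - 1*189 = (248735 + 56576) - 189 = 305311 - 189 = 305122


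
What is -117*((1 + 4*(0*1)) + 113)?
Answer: -13338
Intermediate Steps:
-117*((1 + 4*(0*1)) + 113) = -117*((1 + 4*0) + 113) = -117*((1 + 0) + 113) = -117*(1 + 113) = -117*114 = -13338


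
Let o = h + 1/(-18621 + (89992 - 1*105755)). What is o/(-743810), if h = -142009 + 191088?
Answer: -337506467/5115032608 ≈ -0.065983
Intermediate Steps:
h = 49079
o = 1687532335/34384 (o = 49079 + 1/(-18621 + (89992 - 1*105755)) = 49079 + 1/(-18621 + (89992 - 105755)) = 49079 + 1/(-18621 - 15763) = 49079 + 1/(-34384) = 49079 - 1/34384 = 1687532335/34384 ≈ 49079.)
o/(-743810) = (1687532335/34384)/(-743810) = (1687532335/34384)*(-1/743810) = -337506467/5115032608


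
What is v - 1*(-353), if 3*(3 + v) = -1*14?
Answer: 1036/3 ≈ 345.33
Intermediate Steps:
v = -23/3 (v = -3 + (-1*14)/3 = -3 + (1/3)*(-14) = -3 - 14/3 = -23/3 ≈ -7.6667)
v - 1*(-353) = -23/3 - 1*(-353) = -23/3 + 353 = 1036/3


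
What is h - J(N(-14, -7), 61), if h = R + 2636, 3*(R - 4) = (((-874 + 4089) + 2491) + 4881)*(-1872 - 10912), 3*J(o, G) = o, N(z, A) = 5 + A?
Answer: -135336286/3 ≈ -4.5112e+7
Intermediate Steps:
J(o, G) = o/3
R = -45114732 (R = 4 + ((((-874 + 4089) + 2491) + 4881)*(-1872 - 10912))/3 = 4 + (((3215 + 2491) + 4881)*(-12784))/3 = 4 + ((5706 + 4881)*(-12784))/3 = 4 + (10587*(-12784))/3 = 4 + (⅓)*(-135344208) = 4 - 45114736 = -45114732)
h = -45112096 (h = -45114732 + 2636 = -45112096)
h - J(N(-14, -7), 61) = -45112096 - (5 - 7)/3 = -45112096 - (-2)/3 = -45112096 - 1*(-⅔) = -45112096 + ⅔ = -135336286/3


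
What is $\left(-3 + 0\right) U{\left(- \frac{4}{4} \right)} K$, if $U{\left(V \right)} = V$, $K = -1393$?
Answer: $-4179$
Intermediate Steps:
$\left(-3 + 0\right) U{\left(- \frac{4}{4} \right)} K = \left(-3 + 0\right) \left(- \frac{4}{4}\right) \left(-1393\right) = - 3 \left(\left(-4\right) \frac{1}{4}\right) \left(-1393\right) = \left(-3\right) \left(-1\right) \left(-1393\right) = 3 \left(-1393\right) = -4179$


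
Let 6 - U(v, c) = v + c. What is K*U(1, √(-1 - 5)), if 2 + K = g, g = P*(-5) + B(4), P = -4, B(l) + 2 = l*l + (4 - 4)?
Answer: 160 - 32*I*√6 ≈ 160.0 - 78.384*I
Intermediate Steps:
B(l) = -2 + l² (B(l) = -2 + (l*l + (4 - 4)) = -2 + (l² + 0) = -2 + l²)
U(v, c) = 6 - c - v (U(v, c) = 6 - (v + c) = 6 - (c + v) = 6 + (-c - v) = 6 - c - v)
g = 34 (g = -4*(-5) + (-2 + 4²) = 20 + (-2 + 16) = 20 + 14 = 34)
K = 32 (K = -2 + 34 = 32)
K*U(1, √(-1 - 5)) = 32*(6 - √(-1 - 5) - 1*1) = 32*(6 - √(-6) - 1) = 32*(6 - I*√6 - 1) = 32*(5 - I*√6) = 160 - 32*I*√6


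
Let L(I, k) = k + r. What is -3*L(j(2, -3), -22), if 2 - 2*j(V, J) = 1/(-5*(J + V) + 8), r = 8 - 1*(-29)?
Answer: -45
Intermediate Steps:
r = 37 (r = 8 + 29 = 37)
j(V, J) = 1 - 1/(2*(8 - 5*J - 5*V)) (j(V, J) = 1 - 1/(2*(-5*(J + V) + 8)) = 1 - 1/(2*((-5*J - 5*V) + 8)) = 1 - 1/(2*(8 - 5*J - 5*V)))
L(I, k) = 37 + k (L(I, k) = k + 37 = 37 + k)
-3*L(j(2, -3), -22) = -3*(37 - 22) = -3*15 = -45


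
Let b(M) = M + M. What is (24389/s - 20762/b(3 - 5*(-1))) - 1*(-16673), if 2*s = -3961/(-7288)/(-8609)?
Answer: -24483099960925/31688 ≈ -7.7263e+8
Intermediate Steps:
b(M) = 2*M
s = -3961/125484784 (s = (-3961/(-7288)/(-8609))/2 = (-3961*(-1/7288)*(-1/8609))/2 = ((3961/7288)*(-1/8609))/2 = (½)*(-3961/62742392) = -3961/125484784 ≈ -3.1566e-5)
(24389/s - 20762/b(3 - 5*(-1))) - 1*(-16673) = (24389/(-3961/125484784) - 20762*1/(2*(3 - 5*(-1)))) - 1*(-16673) = (24389*(-125484784/3961) - 20762*1/(2*(3 + 5))) + 16673 = (-3060448396976/3961 - 20762/(2*8)) + 16673 = (-3060448396976/3961 - 20762/16) + 16673 = (-3060448396976/3961 - 20762*1/16) + 16673 = (-3060448396976/3961 - 10381/8) + 16673 = -24483628294949/31688 + 16673 = -24483099960925/31688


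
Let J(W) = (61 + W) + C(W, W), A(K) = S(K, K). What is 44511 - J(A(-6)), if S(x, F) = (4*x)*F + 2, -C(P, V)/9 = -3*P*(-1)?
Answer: 48246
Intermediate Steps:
C(P, V) = -27*P (C(P, V) = -9*(-3*P)*(-1) = -27*P)
S(x, F) = 2 + 4*F*x (S(x, F) = 4*F*x + 2 = 2 + 4*F*x)
A(K) = 2 + 4*K² (A(K) = 2 + 4*K*K = 2 + 4*K²)
J(W) = 61 - 26*W (J(W) = (61 + W) - 27*W = 61 - 26*W)
44511 - J(A(-6)) = 44511 - (61 - 26*(2 + 4*(-6)²)) = 44511 - (61 - 26*(2 + 4*36)) = 44511 - (61 - 26*(2 + 144)) = 44511 - (61 - 26*146) = 44511 - (61 - 3796) = 44511 - 1*(-3735) = 44511 + 3735 = 48246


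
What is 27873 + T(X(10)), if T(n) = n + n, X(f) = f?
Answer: 27893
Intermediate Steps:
T(n) = 2*n
27873 + T(X(10)) = 27873 + 2*10 = 27873 + 20 = 27893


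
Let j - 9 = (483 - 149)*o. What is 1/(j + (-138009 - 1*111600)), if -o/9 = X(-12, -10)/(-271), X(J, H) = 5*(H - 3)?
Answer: -271/67836990 ≈ -3.9949e-6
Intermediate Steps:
X(J, H) = -15 + 5*H (X(J, H) = 5*(-3 + H) = -15 + 5*H)
o = -585/271 (o = -9*(-15 + 5*(-10))/(-271) = -9*(-15 - 50)*(-1)/271 = -(-585)*(-1)/271 = -9*65/271 = -585/271 ≈ -2.1587)
j = -192951/271 (j = 9 + (483 - 149)*(-585/271) = 9 + 334*(-585/271) = 9 - 195390/271 = -192951/271 ≈ -712.00)
1/(j + (-138009 - 1*111600)) = 1/(-192951/271 + (-138009 - 1*111600)) = 1/(-192951/271 + (-138009 - 111600)) = 1/(-192951/271 - 249609) = 1/(-67836990/271) = -271/67836990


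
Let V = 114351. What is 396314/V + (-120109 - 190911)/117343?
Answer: 10939225682/13418289393 ≈ 0.81525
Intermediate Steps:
396314/V + (-120109 - 190911)/117343 = 396314/114351 + (-120109 - 190911)/117343 = 396314*(1/114351) - 311020*1/117343 = 396314/114351 - 311020/117343 = 10939225682/13418289393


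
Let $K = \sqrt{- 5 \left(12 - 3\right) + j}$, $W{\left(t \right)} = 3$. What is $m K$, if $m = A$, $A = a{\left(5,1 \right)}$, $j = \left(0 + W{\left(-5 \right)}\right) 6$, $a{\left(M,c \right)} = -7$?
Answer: $- 21 i \sqrt{3} \approx - 36.373 i$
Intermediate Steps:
$j = 18$ ($j = \left(0 + 3\right) 6 = 3 \cdot 6 = 18$)
$A = -7$
$K = 3 i \sqrt{3}$ ($K = \sqrt{- 5 \left(12 - 3\right) + 18} = \sqrt{\left(-5\right) 9 + 18} = \sqrt{-45 + 18} = \sqrt{-27} = 3 i \sqrt{3} \approx 5.1962 i$)
$m = -7$
$m K = - 7 \cdot 3 i \sqrt{3} = - 21 i \sqrt{3}$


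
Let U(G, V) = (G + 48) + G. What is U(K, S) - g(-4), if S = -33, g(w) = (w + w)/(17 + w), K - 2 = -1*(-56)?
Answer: 2140/13 ≈ 164.62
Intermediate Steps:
K = 58 (K = 2 - 1*(-56) = 2 + 56 = 58)
g(w) = 2*w/(17 + w) (g(w) = (2*w)/(17 + w) = 2*w/(17 + w))
U(G, V) = 48 + 2*G (U(G, V) = (48 + G) + G = 48 + 2*G)
U(K, S) - g(-4) = (48 + 2*58) - 2*(-4)/(17 - 4) = (48 + 116) - 2*(-4)/13 = 164 - 2*(-4)/13 = 164 - 1*(-8/13) = 164 + 8/13 = 2140/13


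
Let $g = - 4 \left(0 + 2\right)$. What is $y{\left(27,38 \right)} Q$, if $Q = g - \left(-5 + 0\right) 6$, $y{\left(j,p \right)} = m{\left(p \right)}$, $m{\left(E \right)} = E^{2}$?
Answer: $31768$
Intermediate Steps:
$y{\left(j,p \right)} = p^{2}$
$g = -8$ ($g = \left(-4\right) 2 = -8$)
$Q = 22$ ($Q = -8 - \left(-5 + 0\right) 6 = -8 - \left(-5\right) 6 = -8 - -30 = -8 + 30 = 22$)
$y{\left(27,38 \right)} Q = 38^{2} \cdot 22 = 1444 \cdot 22 = 31768$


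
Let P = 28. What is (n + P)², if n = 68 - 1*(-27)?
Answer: 15129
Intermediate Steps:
n = 95 (n = 68 + 27 = 95)
(n + P)² = (95 + 28)² = 123² = 15129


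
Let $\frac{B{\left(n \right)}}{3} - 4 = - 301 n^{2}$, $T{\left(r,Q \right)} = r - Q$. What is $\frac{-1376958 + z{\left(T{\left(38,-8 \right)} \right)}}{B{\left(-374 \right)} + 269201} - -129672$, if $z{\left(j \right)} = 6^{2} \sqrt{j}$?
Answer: $\frac{16343706595638}{126038815} - \frac{36 \sqrt{46}}{126038815} \approx 1.2967 \cdot 10^{5}$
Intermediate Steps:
$B{\left(n \right)} = 12 - 903 n^{2}$ ($B{\left(n \right)} = 12 + 3 \left(- 301 n^{2}\right) = 12 - 903 n^{2}$)
$z{\left(j \right)} = 36 \sqrt{j}$
$\frac{-1376958 + z{\left(T{\left(38,-8 \right)} \right)}}{B{\left(-374 \right)} + 269201} - -129672 = \frac{-1376958 + 36 \sqrt{38 - -8}}{\left(12 - 903 \left(-374\right)^{2}\right) + 269201} - -129672 = \frac{-1376958 + 36 \sqrt{38 + 8}}{\left(12 - 126308028\right) + 269201} + 129672 = \frac{-1376958 + 36 \sqrt{46}}{\left(12 - 126308028\right) + 269201} + 129672 = \frac{-1376958 + 36 \sqrt{46}}{-126308016 + 269201} + 129672 = \frac{-1376958 + 36 \sqrt{46}}{-126038815} + 129672 = \left(-1376958 + 36 \sqrt{46}\right) \left(- \frac{1}{126038815}\right) + 129672 = \left(\frac{1376958}{126038815} - \frac{36 \sqrt{46}}{126038815}\right) + 129672 = \frac{16343706595638}{126038815} - \frac{36 \sqrt{46}}{126038815}$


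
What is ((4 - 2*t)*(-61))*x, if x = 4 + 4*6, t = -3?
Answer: -17080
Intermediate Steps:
x = 28 (x = 4 + 24 = 28)
((4 - 2*t)*(-61))*x = ((4 - 2*(-3))*(-61))*28 = ((4 + 6)*(-61))*28 = (10*(-61))*28 = -610*28 = -17080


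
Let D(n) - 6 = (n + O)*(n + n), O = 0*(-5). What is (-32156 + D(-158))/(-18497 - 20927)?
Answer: -8889/19712 ≈ -0.45094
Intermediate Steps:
O = 0
D(n) = 6 + 2*n**2 (D(n) = 6 + (n + 0)*(n + n) = 6 + n*(2*n) = 6 + 2*n**2)
(-32156 + D(-158))/(-18497 - 20927) = (-32156 + (6 + 2*(-158)**2))/(-18497 - 20927) = (-32156 + (6 + 2*24964))/(-39424) = (-32156 + (6 + 49928))*(-1/39424) = (-32156 + 49934)*(-1/39424) = 17778*(-1/39424) = -8889/19712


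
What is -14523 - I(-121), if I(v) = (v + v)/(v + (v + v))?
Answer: -43571/3 ≈ -14524.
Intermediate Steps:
I(v) = 2/3 (I(v) = (2*v)/(v + 2*v) = (2*v)/((3*v)) = (2*v)*(1/(3*v)) = 2/3)
-14523 - I(-121) = -14523 - 1*2/3 = -14523 - 2/3 = -43571/3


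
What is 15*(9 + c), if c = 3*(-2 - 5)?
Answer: -180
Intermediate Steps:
c = -21 (c = 3*(-7) = -21)
15*(9 + c) = 15*(9 - 21) = 15*(-12) = -180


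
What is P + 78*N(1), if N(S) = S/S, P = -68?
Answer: 10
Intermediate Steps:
N(S) = 1
P + 78*N(1) = -68 + 78*1 = -68 + 78 = 10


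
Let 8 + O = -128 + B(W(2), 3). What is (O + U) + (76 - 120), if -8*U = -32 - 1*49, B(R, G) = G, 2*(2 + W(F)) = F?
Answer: -1335/8 ≈ -166.88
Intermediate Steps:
W(F) = -2 + F/2
U = 81/8 (U = -(-32 - 1*49)/8 = -(-32 - 49)/8 = -⅛*(-81) = 81/8 ≈ 10.125)
O = -133 (O = -8 + (-128 + 3) = -8 - 125 = -133)
(O + U) + (76 - 120) = (-133 + 81/8) + (76 - 120) = -983/8 - 44 = -1335/8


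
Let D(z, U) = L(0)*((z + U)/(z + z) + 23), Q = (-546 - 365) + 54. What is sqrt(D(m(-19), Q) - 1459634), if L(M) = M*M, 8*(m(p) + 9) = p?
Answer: I*sqrt(1459634) ≈ 1208.2*I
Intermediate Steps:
m(p) = -9 + p/8
L(M) = M**2
Q = -857 (Q = -911 + 54 = -857)
D(z, U) = 0 (D(z, U) = 0**2*((z + U)/(z + z) + 23) = 0*((U + z)/((2*z)) + 23) = 0*((U + z)*(1/(2*z)) + 23) = 0*((U + z)/(2*z) + 23) = 0*(23 + (U + z)/(2*z)) = 0)
sqrt(D(m(-19), Q) - 1459634) = sqrt(0 - 1459634) = sqrt(-1459634) = I*sqrt(1459634)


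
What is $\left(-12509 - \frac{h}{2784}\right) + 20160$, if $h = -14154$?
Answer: $\frac{3552423}{464} \approx 7656.1$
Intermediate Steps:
$\left(-12509 - \frac{h}{2784}\right) + 20160 = \left(-12509 - - \frac{14154}{2784}\right) + 20160 = \left(-12509 - \left(-14154\right) \frac{1}{2784}\right) + 20160 = \left(-12509 - - \frac{2359}{464}\right) + 20160 = \left(-12509 + \frac{2359}{464}\right) + 20160 = - \frac{5801817}{464} + 20160 = \frac{3552423}{464}$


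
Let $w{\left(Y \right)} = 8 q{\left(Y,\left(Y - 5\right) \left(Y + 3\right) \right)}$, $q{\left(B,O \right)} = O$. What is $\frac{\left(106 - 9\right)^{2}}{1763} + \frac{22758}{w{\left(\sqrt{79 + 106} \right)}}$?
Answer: $\frac{447022985}{19858432} + \frac{11379 \sqrt{185}}{56320} \approx 25.259$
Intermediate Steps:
$w{\left(Y \right)} = 8 \left(-5 + Y\right) \left(3 + Y\right)$ ($w{\left(Y \right)} = 8 \left(Y - 5\right) \left(Y + 3\right) = 8 \left(-5 + Y\right) \left(3 + Y\right)$)
$\frac{\left(106 - 9\right)^{2}}{1763} + \frac{22758}{w{\left(\sqrt{79 + 106} \right)}} = \frac{\left(106 - 9\right)^{2}}{1763} + \frac{22758}{-120 - 16 \sqrt{79 + 106} + 8 \left(\sqrt{79 + 106}\right)^{2}} = 97^{2} \cdot \frac{1}{1763} + \frac{22758}{-120 - 16 \sqrt{185} + 8 \left(\sqrt{185}\right)^{2}} = 9409 \cdot \frac{1}{1763} + \frac{22758}{-120 - 16 \sqrt{185} + 8 \cdot 185} = \frac{9409}{1763} + \frac{22758}{-120 - 16 \sqrt{185} + 1480} = \frac{9409}{1763} + \frac{22758}{1360 - 16 \sqrt{185}}$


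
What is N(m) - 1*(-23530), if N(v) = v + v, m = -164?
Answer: 23202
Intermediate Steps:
N(v) = 2*v
N(m) - 1*(-23530) = 2*(-164) - 1*(-23530) = -328 + 23530 = 23202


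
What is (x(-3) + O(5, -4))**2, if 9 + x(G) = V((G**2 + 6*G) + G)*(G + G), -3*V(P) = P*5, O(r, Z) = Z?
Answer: 17689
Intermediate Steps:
V(P) = -5*P/3 (V(P) = -P*5/3 = -5*P/3)
x(G) = -9 + 2*G*(-35*G/3 - 5*G**2/3) (x(G) = -9 + (-5*((G**2 + 6*G) + G)/3)*(G + G) = -9 + (-5*(G**2 + 7*G)/3)*(2*G) = -9 + (-35*G/3 - 5*G**2/3)*(2*G) = -9 + 2*G*(-35*G/3 - 5*G**2/3))
(x(-3) + O(5, -4))**2 = ((-9 - 10/3*(-3)**2*(7 - 3)) - 4)**2 = ((-9 - 10/3*9*4) - 4)**2 = ((-9 - 120) - 4)**2 = (-129 - 4)**2 = (-133)**2 = 17689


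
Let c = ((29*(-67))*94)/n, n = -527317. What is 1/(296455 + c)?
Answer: 527317/156325943877 ≈ 3.3732e-6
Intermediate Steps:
c = 182642/527317 (c = ((29*(-67))*94)/(-527317) = -1943*94*(-1/527317) = -182642*(-1/527317) = 182642/527317 ≈ 0.34636)
1/(296455 + c) = 1/(296455 + 182642/527317) = 1/(156325943877/527317) = 527317/156325943877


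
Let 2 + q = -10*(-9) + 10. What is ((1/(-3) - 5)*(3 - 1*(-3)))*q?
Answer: -3136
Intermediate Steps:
q = 98 (q = -2 + (-10*(-9) + 10) = -2 + (90 + 10) = -2 + 100 = 98)
((1/(-3) - 5)*(3 - 1*(-3)))*q = ((1/(-3) - 5)*(3 - 1*(-3)))*98 = ((1*(-⅓) - 5)*(3 + 3))*98 = ((-⅓ - 5)*6)*98 = -16/3*6*98 = -32*98 = -3136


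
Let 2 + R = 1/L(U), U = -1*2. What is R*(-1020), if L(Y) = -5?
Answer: 2244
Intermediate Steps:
U = -2
R = -11/5 (R = -2 + 1/(-5) = -2 - ⅕ = -11/5 ≈ -2.2000)
R*(-1020) = -11/5*(-1020) = 2244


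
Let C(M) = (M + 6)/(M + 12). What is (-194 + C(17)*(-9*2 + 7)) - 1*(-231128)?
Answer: 6696833/29 ≈ 2.3093e+5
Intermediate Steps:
C(M) = (6 + M)/(12 + M)
(-194 + C(17)*(-9*2 + 7)) - 1*(-231128) = (-194 + ((6 + 17)/(12 + 17))*(-9*2 + 7)) - 1*(-231128) = (-194 + (23/29)*(-18 + 7)) + 231128 = (-194 + ((1/29)*23)*(-11)) + 231128 = (-194 + (23/29)*(-11)) + 231128 = (-194 - 253/29) + 231128 = -5879/29 + 231128 = 6696833/29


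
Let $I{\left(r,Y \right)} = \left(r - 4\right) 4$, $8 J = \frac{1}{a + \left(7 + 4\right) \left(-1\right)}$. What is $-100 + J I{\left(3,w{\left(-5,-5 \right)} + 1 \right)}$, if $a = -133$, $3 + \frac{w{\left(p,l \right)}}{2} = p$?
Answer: $- \frac{28799}{288} \approx -99.997$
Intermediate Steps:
$w{\left(p,l \right)} = -6 + 2 p$
$J = - \frac{1}{1152}$ ($J = \frac{1}{8 \left(-133 + \left(7 + 4\right) \left(-1\right)\right)} = \frac{1}{8 \left(-133 + 11 \left(-1\right)\right)} = \frac{1}{8 \left(-133 - 11\right)} = \frac{1}{8 \left(-144\right)} = \frac{1}{8} \left(- \frac{1}{144}\right) = - \frac{1}{1152} \approx -0.00086806$)
$I{\left(r,Y \right)} = -16 + 4 r$ ($I{\left(r,Y \right)} = \left(-4 + r\right) 4 = -16 + 4 r$)
$-100 + J I{\left(3,w{\left(-5,-5 \right)} + 1 \right)} = -100 - \frac{-16 + 4 \cdot 3}{1152} = -100 - \frac{-16 + 12}{1152} = -100 - - \frac{1}{288} = -100 + \frac{1}{288} = - \frac{28799}{288}$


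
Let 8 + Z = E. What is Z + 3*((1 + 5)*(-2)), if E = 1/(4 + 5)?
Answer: -395/9 ≈ -43.889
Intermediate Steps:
E = ⅑ (E = 1/9 = ⅑ ≈ 0.11111)
Z = -71/9 (Z = -8 + ⅑ = -71/9 ≈ -7.8889)
Z + 3*((1 + 5)*(-2)) = -71/9 + 3*((1 + 5)*(-2)) = -71/9 + 3*(6*(-2)) = -71/9 + 3*(-12) = -71/9 - 36 = -395/9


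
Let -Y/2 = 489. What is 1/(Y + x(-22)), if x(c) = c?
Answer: -1/1000 ≈ -0.0010000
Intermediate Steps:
Y = -978 (Y = -2*489 = -978)
1/(Y + x(-22)) = 1/(-978 - 22) = 1/(-1000) = -1/1000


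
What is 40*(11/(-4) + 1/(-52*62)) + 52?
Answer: -23379/403 ≈ -58.012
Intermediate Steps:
40*(11/(-4) + 1/(-52*62)) + 52 = 40*(11*(-¼) - 1/52*1/62) + 52 = 40*(-11/4 - 1/3224) + 52 = 40*(-8867/3224) + 52 = -44335/403 + 52 = -23379/403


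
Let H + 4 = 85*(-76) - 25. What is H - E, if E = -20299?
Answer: 13810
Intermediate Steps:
H = -6489 (H = -4 + (85*(-76) - 25) = -4 + (-6460 - 25) = -4 - 6485 = -6489)
H - E = -6489 - 1*(-20299) = -6489 + 20299 = 13810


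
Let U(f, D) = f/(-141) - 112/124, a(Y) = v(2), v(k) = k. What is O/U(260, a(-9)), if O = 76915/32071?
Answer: -336195465/385108568 ≈ -0.87299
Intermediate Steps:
a(Y) = 2
U(f, D) = -28/31 - f/141 (U(f, D) = f*(-1/141) - 112*1/124 = -f/141 - 28/31 = -28/31 - f/141)
O = 76915/32071 (O = 76915*(1/32071) = 76915/32071 ≈ 2.3983)
O/U(260, a(-9)) = 76915/(32071*(-28/31 - 1/141*260)) = 76915/(32071*(-28/31 - 260/141)) = 76915/(32071*(-12008/4371)) = (76915/32071)*(-4371/12008) = -336195465/385108568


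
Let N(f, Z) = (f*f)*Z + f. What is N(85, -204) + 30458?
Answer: -1443357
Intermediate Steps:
N(f, Z) = f + Z*f² (N(f, Z) = f²*Z + f = Z*f² + f = f + Z*f²)
N(85, -204) + 30458 = 85*(1 - 204*85) + 30458 = 85*(1 - 17340) + 30458 = 85*(-17339) + 30458 = -1473815 + 30458 = -1443357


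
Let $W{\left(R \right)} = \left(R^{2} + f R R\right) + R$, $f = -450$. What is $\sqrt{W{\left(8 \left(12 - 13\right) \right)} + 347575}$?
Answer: $\sqrt{318831} \approx 564.65$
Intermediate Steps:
$W{\left(R \right)} = R - 449 R^{2}$ ($W{\left(R \right)} = \left(R^{2} + - 450 R R\right) + R = \left(R^{2} - 450 R^{2}\right) + R = - 449 R^{2} + R = R - 449 R^{2}$)
$\sqrt{W{\left(8 \left(12 - 13\right) \right)} + 347575} = \sqrt{8 \left(12 - 13\right) \left(1 - 449 \cdot 8 \left(12 - 13\right)\right) + 347575} = \sqrt{8 \left(-1\right) \left(1 - 449 \cdot 8 \left(-1\right)\right) + 347575} = \sqrt{- 8 \left(1 - -3592\right) + 347575} = \sqrt{- 8 \left(1 + 3592\right) + 347575} = \sqrt{\left(-8\right) 3593 + 347575} = \sqrt{-28744 + 347575} = \sqrt{318831}$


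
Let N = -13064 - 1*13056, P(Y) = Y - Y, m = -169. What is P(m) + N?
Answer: -26120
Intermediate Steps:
P(Y) = 0
N = -26120 (N = -13064 - 13056 = -26120)
P(m) + N = 0 - 26120 = -26120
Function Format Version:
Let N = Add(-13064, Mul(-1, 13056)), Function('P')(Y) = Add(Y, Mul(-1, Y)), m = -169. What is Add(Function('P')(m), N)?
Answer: -26120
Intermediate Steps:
Function('P')(Y) = 0
N = -26120 (N = Add(-13064, -13056) = -26120)
Add(Function('P')(m), N) = Add(0, -26120) = -26120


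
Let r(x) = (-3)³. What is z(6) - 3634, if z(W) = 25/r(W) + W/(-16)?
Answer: -785225/216 ≈ -3635.3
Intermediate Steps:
r(x) = -27
z(W) = -25/27 - W/16 (z(W) = 25/(-27) + W/(-16) = 25*(-1/27) + W*(-1/16) = -25/27 - W/16)
z(6) - 3634 = (-25/27 - 1/16*6) - 3634 = (-25/27 - 3/8) - 3634 = -281/216 - 3634 = -785225/216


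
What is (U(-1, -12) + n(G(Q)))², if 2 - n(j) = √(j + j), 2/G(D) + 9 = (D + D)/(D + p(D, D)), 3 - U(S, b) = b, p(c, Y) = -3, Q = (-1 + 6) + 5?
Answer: 12399/43 - 68*I*√301/43 ≈ 288.35 - 27.436*I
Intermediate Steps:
Q = 10 (Q = 5 + 5 = 10)
U(S, b) = 3 - b
G(D) = 2/(-9 + 2*D/(-3 + D)) (G(D) = 2/(-9 + (D + D)/(D - 3)) = 2/(-9 + (2*D)/(-3 + D)) = 2/(-9 + 2*D/(-3 + D)))
n(j) = 2 - √2*√j (n(j) = 2 - √(j + j) = 2 - √(2*j) = 2 - √2*√j)
(U(-1, -12) + n(G(Q)))² = ((3 - 1*(-12)) + (2 - √2*√(2*(3 - 1*10)/(-27 + 7*10))))² = ((3 + 12) + (2 - √2*√(2*(3 - 10)/(-27 + 70))))² = (15 + (2 - √2*√(2*(-7)/43)))² = (15 + (2 - √2*√(2*(1/43)*(-7))))² = (15 + (2 - √2*√(-14/43)))² = (15 + (2 - √2*I*√602/43))² = (15 + (2 - 2*I*√301/43))² = (17 - 2*I*√301/43)²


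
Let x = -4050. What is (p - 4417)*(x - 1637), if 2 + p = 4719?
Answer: -1706100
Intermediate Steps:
p = 4717 (p = -2 + 4719 = 4717)
(p - 4417)*(x - 1637) = (4717 - 4417)*(-4050 - 1637) = 300*(-5687) = -1706100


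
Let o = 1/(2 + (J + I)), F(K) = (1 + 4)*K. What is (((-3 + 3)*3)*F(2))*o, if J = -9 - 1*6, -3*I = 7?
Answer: 0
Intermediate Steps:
I = -7/3 (I = -1/3*7 = -7/3 ≈ -2.3333)
J = -15 (J = -9 - 6 = -15)
F(K) = 5*K
o = -3/46 (o = 1/(2 + (-15 - 7/3)) = 1/(2 - 52/3) = 1/(-46/3) = -3/46 ≈ -0.065217)
(((-3 + 3)*3)*F(2))*o = (((-3 + 3)*3)*(5*2))*(-3/46) = ((0*3)*10)*(-3/46) = (0*10)*(-3/46) = 0*(-3/46) = 0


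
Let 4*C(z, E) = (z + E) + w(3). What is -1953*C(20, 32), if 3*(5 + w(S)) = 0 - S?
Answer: -44919/2 ≈ -22460.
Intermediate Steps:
w(S) = -5 - S/3 (w(S) = -5 + (0 - S)/3 = -5 + (-S)/3 = -5 - S/3)
C(z, E) = -3/2 + E/4 + z/4 (C(z, E) = ((z + E) + (-5 - ⅓*3))/4 = ((E + z) + (-5 - 1))/4 = ((E + z) - 6)/4 = (-6 + E + z)/4 = -3/2 + E/4 + z/4)
-1953*C(20, 32) = -1953*(-3/2 + (¼)*32 + (¼)*20) = -1953*(-3/2 + 8 + 5) = -1953*23/2 = -44919/2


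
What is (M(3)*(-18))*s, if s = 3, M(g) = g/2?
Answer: -81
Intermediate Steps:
M(g) = g/2 (M(g) = g*(1/2) = g/2)
(M(3)*(-18))*s = (((1/2)*3)*(-18))*3 = ((3/2)*(-18))*3 = -27*3 = -81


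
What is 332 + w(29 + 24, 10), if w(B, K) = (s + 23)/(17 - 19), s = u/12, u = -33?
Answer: 2575/8 ≈ 321.88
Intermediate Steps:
s = -11/4 (s = -33/12 = -33*1/12 = -11/4 ≈ -2.7500)
w(B, K) = -81/8 (w(B, K) = (-11/4 + 23)/(17 - 19) = (81/4)/(-2) = (81/4)*(-½) = -81/8)
332 + w(29 + 24, 10) = 332 - 81/8 = 2575/8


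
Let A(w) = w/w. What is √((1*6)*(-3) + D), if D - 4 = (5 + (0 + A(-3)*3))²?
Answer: 5*√2 ≈ 7.0711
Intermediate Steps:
A(w) = 1
D = 68 (D = 4 + (5 + (0 + 1*3))² = 4 + (5 + (0 + 3))² = 4 + (5 + 3)² = 4 + 8² = 4 + 64 = 68)
√((1*6)*(-3) + D) = √((1*6)*(-3) + 68) = √(6*(-3) + 68) = √(-18 + 68) = √50 = 5*√2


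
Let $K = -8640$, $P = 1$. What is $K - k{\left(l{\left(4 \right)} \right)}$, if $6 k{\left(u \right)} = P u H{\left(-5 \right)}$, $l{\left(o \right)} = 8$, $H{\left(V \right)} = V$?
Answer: $- \frac{25900}{3} \approx -8633.3$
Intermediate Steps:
$k{\left(u \right)} = - \frac{5 u}{6}$ ($k{\left(u \right)} = \frac{1 u \left(-5\right)}{6} = \frac{u \left(-5\right)}{6} = \frac{\left(-5\right) u}{6} = - \frac{5 u}{6}$)
$K - k{\left(l{\left(4 \right)} \right)} = -8640 - \left(- \frac{5}{6}\right) 8 = -8640 - - \frac{20}{3} = -8640 + \frac{20}{3} = - \frac{25900}{3}$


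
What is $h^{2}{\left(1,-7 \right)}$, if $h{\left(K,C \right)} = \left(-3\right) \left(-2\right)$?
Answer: $36$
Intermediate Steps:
$h{\left(K,C \right)} = 6$
$h^{2}{\left(1,-7 \right)} = 6^{2} = 36$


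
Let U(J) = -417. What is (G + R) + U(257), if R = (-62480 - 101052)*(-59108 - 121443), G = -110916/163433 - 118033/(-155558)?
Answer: 750645255221734815171/25423310614 ≈ 2.9526e+10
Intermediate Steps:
G = 2036616161/25423310614 (G = -110916*1/163433 - 118033*(-1/155558) = -110916/163433 + 118033/155558 = 2036616161/25423310614 ≈ 0.080108)
R = 29525866132 (R = -163532*(-180551) = 29525866132)
(G + R) + U(257) = (2036616161/25423310614 + 29525866132) - 417 = 750645265823255341209/25423310614 - 417 = 750645255221734815171/25423310614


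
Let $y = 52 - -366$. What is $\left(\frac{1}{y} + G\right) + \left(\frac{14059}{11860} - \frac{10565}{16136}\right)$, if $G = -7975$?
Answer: $- \frac{79738586174151}{9999237160} \approx -7974.5$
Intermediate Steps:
$y = 418$ ($y = 52 + 366 = 418$)
$\left(\frac{1}{y} + G\right) + \left(\frac{14059}{11860} - \frac{10565}{16136}\right) = \left(\frac{1}{418} - 7975\right) + \left(\frac{14059}{11860} - \frac{10565}{16136}\right) = \left(\frac{1}{418} - 7975\right) + \left(14059 \cdot \frac{1}{11860} - \frac{10565}{16136}\right) = - \frac{3333549}{418} + \left(\frac{14059}{11860} - \frac{10565}{16136}\right) = - \frac{3333549}{418} + \frac{25388781}{47843240} = - \frac{79738586174151}{9999237160}$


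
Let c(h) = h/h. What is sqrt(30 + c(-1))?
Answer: sqrt(31) ≈ 5.5678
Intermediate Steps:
c(h) = 1
sqrt(30 + c(-1)) = sqrt(30 + 1) = sqrt(31)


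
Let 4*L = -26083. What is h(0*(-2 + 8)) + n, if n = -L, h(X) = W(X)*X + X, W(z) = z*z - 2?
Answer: 26083/4 ≈ 6520.8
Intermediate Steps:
L = -26083/4 (L = (1/4)*(-26083) = -26083/4 ≈ -6520.8)
W(z) = -2 + z**2 (W(z) = z**2 - 2 = -2 + z**2)
h(X) = X + X*(-2 + X**2) (h(X) = (-2 + X**2)*X + X = X*(-2 + X**2) + X = X + X*(-2 + X**2))
n = 26083/4 (n = -1*(-26083/4) = 26083/4 ≈ 6520.8)
h(0*(-2 + 8)) + n = ((0*(-2 + 8))**3 - 0*(-2 + 8)) + 26083/4 = ((0*6)**3 - 0*6) + 26083/4 = (0**3 - 1*0) + 26083/4 = (0 + 0) + 26083/4 = 0 + 26083/4 = 26083/4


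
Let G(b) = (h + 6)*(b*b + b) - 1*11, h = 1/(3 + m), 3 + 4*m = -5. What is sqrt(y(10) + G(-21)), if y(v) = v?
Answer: sqrt(2939) ≈ 54.213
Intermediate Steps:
m = -2 (m = -3/4 + (1/4)*(-5) = -3/4 - 5/4 = -2)
h = 1 (h = 1/(3 - 2) = 1/1 = 1)
G(b) = -11 + 7*b + 7*b**2 (G(b) = (1 + 6)*(b*b + b) - 1*11 = 7*(b**2 + b) - 11 = 7*(b + b**2) - 11 = (7*b + 7*b**2) - 11 = -11 + 7*b + 7*b**2)
sqrt(y(10) + G(-21)) = sqrt(10 + (-11 + 7*(-21) + 7*(-21)**2)) = sqrt(10 + (-11 - 147 + 7*441)) = sqrt(10 + (-11 - 147 + 3087)) = sqrt(10 + 2929) = sqrt(2939)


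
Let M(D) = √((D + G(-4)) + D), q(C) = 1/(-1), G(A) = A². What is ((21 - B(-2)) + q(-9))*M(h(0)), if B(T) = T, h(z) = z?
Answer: 88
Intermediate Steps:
q(C) = -1
M(D) = √(16 + 2*D) (M(D) = √((D + (-4)²) + D) = √((D + 16) + D) = √((16 + D) + D) = √(16 + 2*D))
((21 - B(-2)) + q(-9))*M(h(0)) = ((21 - 1*(-2)) - 1)*√(16 + 2*0) = ((21 + 2) - 1)*√(16 + 0) = (23 - 1)*√16 = 22*4 = 88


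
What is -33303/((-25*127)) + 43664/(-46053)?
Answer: 1395069859/146218275 ≈ 9.5410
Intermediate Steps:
-33303/((-25*127)) + 43664/(-46053) = -33303/(-3175) + 43664*(-1/46053) = -33303*(-1/3175) - 43664/46053 = 33303/3175 - 43664/46053 = 1395069859/146218275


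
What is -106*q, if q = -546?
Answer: 57876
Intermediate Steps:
-106*q = -106*(-546) = 57876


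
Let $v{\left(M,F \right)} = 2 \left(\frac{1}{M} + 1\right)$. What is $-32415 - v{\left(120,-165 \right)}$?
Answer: $- \frac{1945021}{60} \approx -32417.0$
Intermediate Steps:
$v{\left(M,F \right)} = 2 + \frac{2}{M}$ ($v{\left(M,F \right)} = 2 \left(1 + \frac{1}{M}\right) = 2 + \frac{2}{M}$)
$-32415 - v{\left(120,-165 \right)} = -32415 - \left(2 + \frac{2}{120}\right) = -32415 - \left(2 + 2 \cdot \frac{1}{120}\right) = -32415 - \left(2 + \frac{1}{60}\right) = -32415 - \frac{121}{60} = - \frac{1945021}{60}$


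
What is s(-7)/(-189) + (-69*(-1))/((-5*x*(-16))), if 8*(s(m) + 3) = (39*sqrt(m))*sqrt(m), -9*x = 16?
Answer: -2587/8960 ≈ -0.28873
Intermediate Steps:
x = -16/9 (x = -1/9*16 = -16/9 ≈ -1.7778)
s(m) = -3 + 39*m/8 (s(m) = -3 + ((39*sqrt(m))*sqrt(m))/8 = -3 + (39*m)/8 = -3 + 39*m/8)
s(-7)/(-189) + (-69*(-1))/((-5*x*(-16))) = (-3 + (39/8)*(-7))/(-189) + (-69*(-1))/((-5*(-16/9)*(-16))) = (-3 - 273/8)*(-1/189) + 69/(((80/9)*(-16))) = -297/8*(-1/189) + 69/(-1280/9) = 11/56 + 69*(-9/1280) = 11/56 - 621/1280 = -2587/8960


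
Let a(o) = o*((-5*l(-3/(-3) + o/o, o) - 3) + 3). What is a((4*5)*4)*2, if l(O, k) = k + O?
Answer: -65600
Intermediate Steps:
l(O, k) = O + k
a(o) = o*(-10 - 5*o) (a(o) = o*((-5*((-3/(-3) + o/o) + o) - 3) + 3) = o*((-5*((-3*(-⅓) + 1) + o) - 3) + 3) = o*((-5*((1 + 1) + o) - 3) + 3) = o*((-5*(2 + o) - 3) + 3) = o*(((-10 - 5*o) - 3) + 3) = o*((-13 - 5*o) + 3) = o*(-10 - 5*o))
a((4*5)*4)*2 = -5*(4*5)*4*(2 + (4*5)*4)*2 = -5*20*4*(2 + 20*4)*2 = -5*80*(2 + 80)*2 = -5*80*82*2 = -32800*2 = -65600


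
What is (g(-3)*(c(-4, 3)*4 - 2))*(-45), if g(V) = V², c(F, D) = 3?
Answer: -4050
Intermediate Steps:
(g(-3)*(c(-4, 3)*4 - 2))*(-45) = ((-3)²*(3*4 - 2))*(-45) = (9*(12 - 2))*(-45) = (9*10)*(-45) = 90*(-45) = -4050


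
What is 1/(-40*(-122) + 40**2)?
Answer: 1/6480 ≈ 0.00015432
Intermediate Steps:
1/(-40*(-122) + 40**2) = 1/(4880 + 1600) = 1/6480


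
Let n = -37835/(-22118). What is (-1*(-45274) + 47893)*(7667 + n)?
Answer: 15802664275347/22118 ≈ 7.1447e+8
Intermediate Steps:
n = 37835/22118 (n = -37835*(-1/22118) = 37835/22118 ≈ 1.7106)
(-1*(-45274) + 47893)*(7667 + n) = (-1*(-45274) + 47893)*(7667 + 37835/22118) = (45274 + 47893)*(169616541/22118) = 93167*(169616541/22118) = 15802664275347/22118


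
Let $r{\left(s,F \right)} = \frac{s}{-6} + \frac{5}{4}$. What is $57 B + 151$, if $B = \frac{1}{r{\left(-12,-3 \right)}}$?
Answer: $\frac{2191}{13} \approx 168.54$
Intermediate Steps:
$r{\left(s,F \right)} = \frac{5}{4} - \frac{s}{6}$ ($r{\left(s,F \right)} = s \left(- \frac{1}{6}\right) + 5 \cdot \frac{1}{4} = - \frac{s}{6} + \frac{5}{4} = \frac{5}{4} - \frac{s}{6}$)
$B = \frac{4}{13}$ ($B = \frac{1}{\frac{5}{4} - -2} = \frac{1}{\frac{5}{4} + 2} = \frac{1}{\frac{13}{4}} = \frac{4}{13} \approx 0.30769$)
$57 B + 151 = 57 \cdot \frac{4}{13} + 151 = \frac{228}{13} + 151 = \frac{2191}{13}$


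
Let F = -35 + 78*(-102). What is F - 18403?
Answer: -26394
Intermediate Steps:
F = -7991 (F = -35 - 7956 = -7991)
F - 18403 = -7991 - 18403 = -26394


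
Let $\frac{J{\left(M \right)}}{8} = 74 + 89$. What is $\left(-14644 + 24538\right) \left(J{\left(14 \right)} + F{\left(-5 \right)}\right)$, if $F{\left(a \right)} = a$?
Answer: $12852306$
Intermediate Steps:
$J{\left(M \right)} = 1304$ ($J{\left(M \right)} = 8 \left(74 + 89\right) = 8 \cdot 163 = 1304$)
$\left(-14644 + 24538\right) \left(J{\left(14 \right)} + F{\left(-5 \right)}\right) = \left(-14644 + 24538\right) \left(1304 - 5\right) = 9894 \cdot 1299 = 12852306$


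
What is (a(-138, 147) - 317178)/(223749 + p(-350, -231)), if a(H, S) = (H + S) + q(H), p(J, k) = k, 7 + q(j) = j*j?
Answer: -149066/111759 ≈ -1.3338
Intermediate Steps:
q(j) = -7 + j**2 (q(j) = -7 + j*j = -7 + j**2)
a(H, S) = -7 + H + S + H**2 (a(H, S) = (H + S) + (-7 + H**2) = -7 + H + S + H**2)
(a(-138, 147) - 317178)/(223749 + p(-350, -231)) = ((-7 - 138 + 147 + (-138)**2) - 317178)/(223749 - 231) = ((-7 - 138 + 147 + 19044) - 317178)/223518 = (19046 - 317178)*(1/223518) = -298132*1/223518 = -149066/111759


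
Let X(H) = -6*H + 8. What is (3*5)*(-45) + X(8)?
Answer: -715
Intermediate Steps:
X(H) = 8 - 6*H
(3*5)*(-45) + X(8) = (3*5)*(-45) + (8 - 6*8) = 15*(-45) + (8 - 48) = -675 - 40 = -715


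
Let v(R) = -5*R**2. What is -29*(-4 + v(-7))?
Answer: 7221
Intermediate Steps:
-29*(-4 + v(-7)) = -29*(-4 - 5*(-7)**2) = -29*(-4 - 5*49) = -29*(-4 - 245) = -29*(-249) = 7221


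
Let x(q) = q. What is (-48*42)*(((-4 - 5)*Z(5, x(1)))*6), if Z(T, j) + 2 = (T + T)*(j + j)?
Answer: 1959552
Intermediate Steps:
Z(T, j) = -2 + 4*T*j (Z(T, j) = -2 + (T + T)*(j + j) = -2 + (2*T)*(2*j) = -2 + 4*T*j)
(-48*42)*(((-4 - 5)*Z(5, x(1)))*6) = (-48*42)*(((-4 - 5)*(-2 + 4*5*1))*6) = -2016*(-9*(-2 + 20))*6 = -2016*(-9*18)*6 = -(-326592)*6 = -2016*(-972) = 1959552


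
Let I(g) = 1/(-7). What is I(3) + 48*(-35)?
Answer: -11761/7 ≈ -1680.1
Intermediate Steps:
I(g) = -⅐
I(3) + 48*(-35) = -⅐ + 48*(-35) = -⅐ - 1680 = -11761/7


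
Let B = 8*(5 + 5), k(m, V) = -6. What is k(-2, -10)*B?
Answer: -480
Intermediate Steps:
B = 80 (B = 8*10 = 80)
k(-2, -10)*B = -6*80 = -480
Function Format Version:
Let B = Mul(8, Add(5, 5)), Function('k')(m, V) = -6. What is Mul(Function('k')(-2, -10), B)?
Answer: -480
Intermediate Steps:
B = 80 (B = Mul(8, 10) = 80)
Mul(Function('k')(-2, -10), B) = Mul(-6, 80) = -480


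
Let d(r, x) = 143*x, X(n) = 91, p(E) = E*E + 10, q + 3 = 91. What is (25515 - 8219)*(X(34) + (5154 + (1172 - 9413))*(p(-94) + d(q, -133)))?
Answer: 543166040032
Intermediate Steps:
q = 88 (q = -3 + 91 = 88)
p(E) = 10 + E**2 (p(E) = E**2 + 10 = 10 + E**2)
(25515 - 8219)*(X(34) + (5154 + (1172 - 9413))*(p(-94) + d(q, -133))) = (25515 - 8219)*(91 + (5154 + (1172 - 9413))*((10 + (-94)**2) + 143*(-133))) = 17296*(91 + (5154 - 8241)*((10 + 8836) - 19019)) = 17296*(91 - 3087*(8846 - 19019)) = 17296*(91 - 3087*(-10173)) = 17296*(91 + 31404051) = 17296*31404142 = 543166040032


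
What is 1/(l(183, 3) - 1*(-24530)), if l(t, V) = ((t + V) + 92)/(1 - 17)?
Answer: 8/196101 ≈ 4.0795e-5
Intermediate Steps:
l(t, V) = -23/4 - V/16 - t/16 (l(t, V) = ((V + t) + 92)/(-16) = (92 + V + t)*(-1/16) = -23/4 - V/16 - t/16)
1/(l(183, 3) - 1*(-24530)) = 1/((-23/4 - 1/16*3 - 1/16*183) - 1*(-24530)) = 1/((-23/4 - 3/16 - 183/16) + 24530) = 1/(-139/8 + 24530) = 1/(196101/8) = 8/196101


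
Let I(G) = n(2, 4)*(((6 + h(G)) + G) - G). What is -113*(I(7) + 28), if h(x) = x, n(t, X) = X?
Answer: -9040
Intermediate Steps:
I(G) = 24 + 4*G (I(G) = 4*(((6 + G) + G) - G) = 4*((6 + 2*G) - G) = 4*(6 + G) = 24 + 4*G)
-113*(I(7) + 28) = -113*((24 + 4*7) + 28) = -113*((24 + 28) + 28) = -113*(52 + 28) = -113*80 = -9040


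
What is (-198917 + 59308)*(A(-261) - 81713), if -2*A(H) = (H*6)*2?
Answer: 11189242523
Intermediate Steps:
A(H) = -6*H (A(H) = -H*6*2/2 = -6*H*2/2 = -6*H)
(-198917 + 59308)*(A(-261) - 81713) = (-198917 + 59308)*(-6*(-261) - 81713) = -139609*(1566 - 81713) = -139609*(-80147) = 11189242523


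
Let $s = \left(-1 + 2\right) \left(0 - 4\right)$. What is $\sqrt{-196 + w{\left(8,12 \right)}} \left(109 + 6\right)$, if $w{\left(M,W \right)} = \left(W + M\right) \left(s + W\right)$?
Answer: $690 i \approx 690.0 i$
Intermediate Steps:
$s = -4$ ($s = 1 \left(-4\right) = -4$)
$w{\left(M,W \right)} = \left(-4 + W\right) \left(M + W\right)$ ($w{\left(M,W \right)} = \left(W + M\right) \left(-4 + W\right) = \left(M + W\right) \left(-4 + W\right) = \left(-4 + W\right) \left(M + W\right)$)
$\sqrt{-196 + w{\left(8,12 \right)}} \left(109 + 6\right) = \sqrt{-196 + \left(12^{2} - 32 - 48 + 8 \cdot 12\right)} \left(109 + 6\right) = \sqrt{-196 + \left(144 - 32 - 48 + 96\right)} 115 = \sqrt{-196 + 160} \cdot 115 = \sqrt{-36} \cdot 115 = 6 i 115 = 690 i$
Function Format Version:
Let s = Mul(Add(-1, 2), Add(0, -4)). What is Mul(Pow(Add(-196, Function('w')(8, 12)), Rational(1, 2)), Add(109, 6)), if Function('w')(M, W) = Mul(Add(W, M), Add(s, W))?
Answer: Mul(690, I) ≈ Mul(690.00, I)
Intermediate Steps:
s = -4 (s = Mul(1, -4) = -4)
Function('w')(M, W) = Mul(Add(-4, W), Add(M, W)) (Function('w')(M, W) = Mul(Add(W, M), Add(-4, W)) = Mul(Add(M, W), Add(-4, W)) = Mul(Add(-4, W), Add(M, W)))
Mul(Pow(Add(-196, Function('w')(8, 12)), Rational(1, 2)), Add(109, 6)) = Mul(Pow(Add(-196, Add(Pow(12, 2), Mul(-4, 8), Mul(-4, 12), Mul(8, 12))), Rational(1, 2)), Add(109, 6)) = Mul(Pow(Add(-196, Add(144, -32, -48, 96)), Rational(1, 2)), 115) = Mul(Pow(Add(-196, 160), Rational(1, 2)), 115) = Mul(Pow(-36, Rational(1, 2)), 115) = Mul(Mul(6, I), 115) = Mul(690, I)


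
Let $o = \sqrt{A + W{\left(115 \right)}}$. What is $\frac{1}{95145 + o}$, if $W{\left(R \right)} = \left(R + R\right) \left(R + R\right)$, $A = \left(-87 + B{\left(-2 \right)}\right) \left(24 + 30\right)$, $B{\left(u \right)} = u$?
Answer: $\frac{95145}{9052522931} - \frac{\sqrt{48094}}{9052522931} \approx 1.0486 \cdot 10^{-5}$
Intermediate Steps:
$A = -4806$ ($A = \left(-87 - 2\right) \left(24 + 30\right) = \left(-89\right) 54 = -4806$)
$W{\left(R \right)} = 4 R^{2}$ ($W{\left(R \right)} = 2 R 2 R = 4 R^{2}$)
$o = \sqrt{48094}$ ($o = \sqrt{-4806 + 4 \cdot 115^{2}} = \sqrt{-4806 + 4 \cdot 13225} = \sqrt{-4806 + 52900} = \sqrt{48094} \approx 219.3$)
$\frac{1}{95145 + o} = \frac{1}{95145 + \sqrt{48094}}$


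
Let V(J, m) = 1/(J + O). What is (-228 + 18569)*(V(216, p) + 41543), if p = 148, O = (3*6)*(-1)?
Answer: 150864170615/198 ≈ 7.6194e+8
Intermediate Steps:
O = -18 (O = 18*(-1) = -18)
V(J, m) = 1/(-18 + J) (V(J, m) = 1/(J - 18) = 1/(-18 + J))
(-228 + 18569)*(V(216, p) + 41543) = (-228 + 18569)*(1/(-18 + 216) + 41543) = 18341*(1/198 + 41543) = 18341*(8225515/198) = 150864170615/198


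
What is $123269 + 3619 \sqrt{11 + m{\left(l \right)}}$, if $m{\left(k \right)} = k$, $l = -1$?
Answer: $123269 + 3619 \sqrt{10} \approx 1.3471 \cdot 10^{5}$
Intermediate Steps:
$123269 + 3619 \sqrt{11 + m{\left(l \right)}} = 123269 + 3619 \sqrt{11 - 1} = 123269 + 3619 \sqrt{10}$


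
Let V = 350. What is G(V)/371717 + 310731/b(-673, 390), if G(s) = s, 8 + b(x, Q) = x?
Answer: -38501252259/84379759 ≈ -456.29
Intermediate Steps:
b(x, Q) = -8 + x
G(V)/371717 + 310731/b(-673, 390) = 350/371717 + 310731/(-8 - 673) = 350*(1/371717) + 310731/(-681) = 350/371717 + 310731*(-1/681) = 350/371717 - 103577/227 = -38501252259/84379759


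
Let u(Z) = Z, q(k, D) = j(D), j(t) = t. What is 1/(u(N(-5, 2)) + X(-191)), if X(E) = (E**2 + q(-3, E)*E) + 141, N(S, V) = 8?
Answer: 1/73111 ≈ 1.3678e-5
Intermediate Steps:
q(k, D) = D
X(E) = 141 + 2*E**2 (X(E) = (E**2 + E*E) + 141 = (E**2 + E**2) + 141 = 2*E**2 + 141 = 141 + 2*E**2)
1/(u(N(-5, 2)) + X(-191)) = 1/(8 + (141 + 2*(-191)**2)) = 1/(8 + (141 + 2*36481)) = 1/(8 + (141 + 72962)) = 1/(8 + 73103) = 1/73111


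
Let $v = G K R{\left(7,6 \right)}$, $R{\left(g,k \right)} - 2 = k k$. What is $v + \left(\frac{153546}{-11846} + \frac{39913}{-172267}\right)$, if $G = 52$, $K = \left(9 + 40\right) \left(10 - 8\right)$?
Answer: $\frac{197572842915678}{1020337441} \approx 1.9363 \cdot 10^{5}$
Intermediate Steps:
$R{\left(g,k \right)} = 2 + k^{2}$ ($R{\left(g,k \right)} = 2 + k k = 2 + k^{2}$)
$K = 98$ ($K = 49 \cdot 2 = 98$)
$v = 193648$ ($v = 52 \cdot 98 \left(2 + 6^{2}\right) = 5096 \left(2 + 36\right) = 5096 \cdot 38 = 193648$)
$v + \left(\frac{153546}{-11846} + \frac{39913}{-172267}\right) = 193648 + \left(\frac{153546}{-11846} + \frac{39913}{-172267}\right) = 193648 + \left(153546 \left(- \frac{1}{11846}\right) + 39913 \left(- \frac{1}{172267}\right)\right) = 193648 - \frac{13461859090}{1020337441} = \frac{197572842915678}{1020337441}$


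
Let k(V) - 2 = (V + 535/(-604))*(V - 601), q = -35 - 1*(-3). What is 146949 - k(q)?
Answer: 76182709/604 ≈ 1.2613e+5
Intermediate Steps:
q = -32 (q = -35 + 3 = -32)
k(V) = 2 + (-601 + V)*(-535/604 + V) (k(V) = 2 + (V + 535/(-604))*(V - 601) = 2 + (V + 535*(-1/604))*(-601 + V) = 2 + (V - 535/604)*(-601 + V) = 2 + (-535/604 + V)*(-601 + V) = 2 + (-601 + V)*(-535/604 + V))
146949 - k(q) = 146949 - (322743/604 + (-32)² - 363539/604*(-32)) = 146949 - (322743/604 + 1024 + 2908312/151) = 146949 - 1*12574487/604 = 146949 - 12574487/604 = 76182709/604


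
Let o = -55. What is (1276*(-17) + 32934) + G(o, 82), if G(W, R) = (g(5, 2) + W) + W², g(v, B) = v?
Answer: 14217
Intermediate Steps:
G(W, R) = 5 + W + W² (G(W, R) = (5 + W) + W² = 5 + W + W²)
(1276*(-17) + 32934) + G(o, 82) = (1276*(-17) + 32934) + (5 - 55 + (-55)²) = (-21692 + 32934) + (5 - 55 + 3025) = 11242 + 2975 = 14217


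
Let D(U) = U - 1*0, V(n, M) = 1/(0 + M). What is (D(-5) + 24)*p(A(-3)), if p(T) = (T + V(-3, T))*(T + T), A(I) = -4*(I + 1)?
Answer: 2470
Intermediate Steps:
A(I) = -4 - 4*I (A(I) = -4*(1 + I) = -4 - 4*I)
V(n, M) = 1/M
p(T) = 2*T*(T + 1/T) (p(T) = (T + 1/T)*(T + T) = (T + 1/T)*(2*T) = 2*T*(T + 1/T))
D(U) = U (D(U) = U + 0 = U)
(D(-5) + 24)*p(A(-3)) = (-5 + 24)*(2 + 2*(-4 - 4*(-3))²) = 19*(2 + 2*(-4 + 12)²) = 19*(2 + 2*8²) = 19*(2 + 2*64) = 19*(2 + 128) = 19*130 = 2470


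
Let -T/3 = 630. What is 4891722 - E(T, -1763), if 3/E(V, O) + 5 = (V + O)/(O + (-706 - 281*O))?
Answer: 928796261616/189871 ≈ 4.8917e+6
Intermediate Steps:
T = -1890 (T = -3*630 = -1890)
E(V, O) = 3/(-5 + (O + V)/(-706 - 280*O)) (E(V, O) = 3/(-5 + (V + O)/(O + (-706 - 281*O))) = 3/(-5 + (O + V)/(O + (-706 - 281*O))) = 3/(-5 + (O + V)/(-706 - 280*O)))
4891722 - E(T, -1763) = 4891722 - 6*(-353 - 140*(-1763))/(3530 - 1890 + 1401*(-1763)) = 4891722 - 6*(-353 + 246820)/(3530 - 1890 - 2469963) = 4891722 - 6*246467/(-2468323) = 4891722 - 6*(-1)*246467/2468323 = 4891722 - 1*(-113754/189871) = 4891722 + 113754/189871 = 928796261616/189871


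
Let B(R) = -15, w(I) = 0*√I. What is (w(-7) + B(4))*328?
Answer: -4920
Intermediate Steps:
w(I) = 0
(w(-7) + B(4))*328 = (0 - 15)*328 = -15*328 = -4920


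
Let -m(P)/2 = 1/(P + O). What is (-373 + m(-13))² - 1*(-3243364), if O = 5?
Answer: 54116905/16 ≈ 3.3823e+6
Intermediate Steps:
m(P) = -2/(5 + P) (m(P) = -2/(P + 5) = -2/(5 + P))
(-373 + m(-13))² - 1*(-3243364) = (-373 - 2/(5 - 13))² - 1*(-3243364) = (-373 - 2/(-8))² + 3243364 = (-373 - 2*(-⅛))² + 3243364 = (-373 + ¼)² + 3243364 = (-1491/4)² + 3243364 = 2223081/16 + 3243364 = 54116905/16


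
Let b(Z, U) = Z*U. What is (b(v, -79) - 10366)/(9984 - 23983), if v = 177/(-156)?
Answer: 534371/727948 ≈ 0.73408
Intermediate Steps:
v = -59/52 (v = 177*(-1/156) = -59/52 ≈ -1.1346)
b(Z, U) = U*Z
(b(v, -79) - 10366)/(9984 - 23983) = (-79*(-59/52) - 10366)/(9984 - 23983) = (4661/52 - 10366)/(-13999) = -534371/52*(-1/13999) = 534371/727948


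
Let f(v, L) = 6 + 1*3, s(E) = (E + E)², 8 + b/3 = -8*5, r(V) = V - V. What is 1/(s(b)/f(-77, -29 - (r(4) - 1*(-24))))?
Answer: 1/9216 ≈ 0.00010851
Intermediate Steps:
r(V) = 0
b = -144 (b = -24 + 3*(-8*5) = -24 + 3*(-40) = -24 - 120 = -144)
s(E) = 4*E² (s(E) = (2*E)² = 4*E²)
f(v, L) = 9 (f(v, L) = 6 + 3 = 9)
1/(s(b)/f(-77, -29 - (r(4) - 1*(-24)))) = 1/((4*(-144)²)/9) = 1/((4*20736)*(⅑)) = 1/(82944*(⅑)) = 1/9216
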